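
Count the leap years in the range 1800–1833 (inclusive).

8

Years divisible by 4 in [1800, 1833]: 1800, 1804, 1808, 1812, 1816, 1820, 1824, 1828, 1832.
Of these, 1800 is divisible by 100 but not 400, so not leap.
Leap years: 9 − 1 = 8.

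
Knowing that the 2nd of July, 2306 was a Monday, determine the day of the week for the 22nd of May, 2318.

Wednesday

From July 2, 2306 to July 2, 2317: 11 years, of which 3 contain a Feb 29 — 8×365 + 3×366 = 4018 days.
July 2317: 31 − 2 = 29 days remain.
Then 9 full months totalling 273 days.
May 1–22, 2318: 22 days.
Residual: 324 days.
Total: 4342 days.
4342 mod 7 = 2, so 2 days after Monday is Wednesday.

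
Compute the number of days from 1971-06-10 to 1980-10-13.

From June 10, 1971 to June 10, 1980: 9 years, of which 3 contain a Feb 29 — 6×365 + 3×366 = 3288 days.
June 1980: 30 − 10 = 20 days remain.
Then July (31), August (31), September (30): 31 + 31 + 30 = 92 days.
October 1–13, 1980: 13 days.
Residual: 125 days.
Total: 3413 days.

3413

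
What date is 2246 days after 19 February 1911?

14 April 1917

Count 2246 days after February 19, 1911:
February 19, 1911 → February 19, 1912: 365 days.
February 19, 1912 → February 19, 1913: 366 days (1912 is a leap year).
February 19, 1913 → February 19, 1914: 365 days.
February 19, 1914 → February 19, 1915: 365 days.
February 19, 1915 → February 19, 1916: 365 days.
February 19, 1916 → February 19, 1917: 366 days (1916 is a leap year).
February 1917: 28 − 19 = 9 days remain (1917 is not a leap year, so February has 28 days).
Then March (31): 31 days.
April 1–14, 1917: 14 days.
Residual: 54 days.
Total: 2246 days.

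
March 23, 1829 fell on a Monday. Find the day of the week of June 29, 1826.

Count forward from the earlier date (June 29, 1826) to the later (March 23, 1829):
June 29, 1826 → June 29, 1827: 365 days.
June 29, 1827 → June 29, 1828: 366 days (1828 is a leap year).
June 1828: 30 − 29 = 1 day remains.
Then July (31), August (31), September (30), October (31), November (30), December (31), January (31), February 1829 (28): 31 + 31 + 30 + 31 + 30 + 31 + 31 + 28 = 243 days.
March 1–23, 1829: 23 days.
Residual: 267 days.
Total: 998 days.
998 mod 7 = 4, so 4 days before Monday is Thursday.

Thursday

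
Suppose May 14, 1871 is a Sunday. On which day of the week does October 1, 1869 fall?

Count forward from the earlier date (October 1, 1869) to the later (May 14, 1871):
October 1, 1869 → October 1, 1870: 365 days.
October 1870: 31 − 1 = 30 days remain.
Then November (30), December (31), January (31), February 1871 (28), March (31), April (30): 30 + 31 + 31 + 28 + 31 + 30 = 181 days.
May 1–14, 1871: 14 days.
Residual: 225 days.
Total: 590 days.
590 mod 7 = 2, so 2 days before Sunday is Friday.

Friday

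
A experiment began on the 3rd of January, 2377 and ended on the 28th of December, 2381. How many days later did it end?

1820

January 3, 2377 → January 3, 2378: 365 days.
January 3, 2378 → January 3, 2379: 365 days.
January 3, 2379 → January 3, 2380: 365 days.
January 3, 2380 → January 3, 2381: 366 days (2380 is a leap year).
January 2381: 31 − 3 = 28 days remain.
Then 10 full months totalling 303 days.
December 1–28, 2381: 28 days.
Residual: 359 days.
Total: 1820 days.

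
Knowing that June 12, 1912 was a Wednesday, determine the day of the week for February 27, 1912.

Tuesday

Count forward from the earlier date (February 27, 1912) to the later (June 12, 1912):
February 1912: 29 − 27 = 2 days remain (1912 is a leap year, so February has 29 days).
Then March (31), April (30), May (31): 31 + 30 + 31 = 92 days.
June 1–12, 1912: 12 days.
Total: 2 + 92 + 12 = 106 days.
106 mod 7 = 1, so 1 day before Wednesday is Tuesday.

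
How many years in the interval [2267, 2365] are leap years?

24

Years divisible by 4: 2268, 2272, …, 2364 — 25 in all.
Of these, 2300 is divisible by 100 but not 400, so not leap.
Leap years: 25 − 1 = 24.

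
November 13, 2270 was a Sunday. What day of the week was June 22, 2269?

Count forward from the earlier date (June 22, 2269) to the later (November 13, 2270):
Day-of-year of June 22, 2269: 173.
Day-of-year of November 13, 2270: 317.
2269 has 365 days, so 365 − 173 = 192 days remain in 2269.
Total: 192 + 317 = 509 days.
509 mod 7 = 5, so 5 days before Sunday is Tuesday.

Tuesday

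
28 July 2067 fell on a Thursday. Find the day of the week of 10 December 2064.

Wednesday

Count forward from the earlier date (December 10, 2064) to the later (July 28, 2067):
December 10, 2064 → December 10, 2065: 365 days.
December 10, 2065 → December 10, 2066: 365 days.
December 2066: 31 − 10 = 21 days remain.
Then January (31), February 2067 (28), March (31), April (30), May (31), June (30): 31 + 28 + 31 + 30 + 31 + 30 = 181 days.
July 1–28, 2067: 28 days.
Residual: 230 days.
Total: 960 days.
960 mod 7 = 1, so 1 day before Thursday is Wednesday.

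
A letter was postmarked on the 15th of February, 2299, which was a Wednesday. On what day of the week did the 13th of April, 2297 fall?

Count forward from the earlier date (April 13, 2297) to the later (February 15, 2299):
Day-of-year of April 13, 2297: 103.
Day-of-year of February 15, 2299: 46.
2297 has 365 days, so 365 − 103 = 262 days remain in 2297.
Full years: 2298: 365. Sum = 365.
Total: 262 + 365 + 46 = 673 days.
673 mod 7 = 1, so 1 day before Wednesday is Tuesday.

Tuesday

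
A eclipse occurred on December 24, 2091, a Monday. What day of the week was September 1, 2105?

Tuesday

Day-of-year of December 24, 2091: 358.
Day-of-year of September 1, 2105: 244.
2091 has 365 days, so 365 − 358 = 7 days remain in 2091.
Full years 2092–2104: 10 common + 3 leap = 10×365 + 3×366 = 4748 days.
Total: 7 + 4748 + 244 = 4999 days.
4999 mod 7 = 1, so 1 day after Monday is Tuesday.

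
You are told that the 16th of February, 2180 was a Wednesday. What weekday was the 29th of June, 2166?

Sunday

Count forward from the earlier date (June 29, 2166) to the later (February 16, 2180):
Day-of-year of June 29, 2166: 180.
Day-of-year of February 16, 2180: 47.
2166 has 365 days, so 365 − 180 = 185 days remain in 2166.
Full years 2167–2179: 10 common + 3 leap = 10×365 + 3×366 = 4748 days.
Total: 185 + 4748 + 47 = 4980 days.
4980 mod 7 = 3, so 3 days before Wednesday is Sunday.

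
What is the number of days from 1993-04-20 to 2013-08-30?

Day-of-year of April 20, 1993: 110.
Day-of-year of August 30, 2013: 242.
1993 has 365 days, so 365 − 110 = 255 days remain in 1993.
Full years 1994–2012: 14 common + 5 leap = 14×365 + 5×366 = 6940 days.
Total: 255 + 6940 + 242 = 7437 days.

7437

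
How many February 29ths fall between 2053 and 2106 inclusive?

Years divisible by 4: 2056, 2060, …, 2104 — 13 in all.
Of these, 2100 is divisible by 100 but not 400, so not leap.
Leap years: 13 − 1 = 12.

12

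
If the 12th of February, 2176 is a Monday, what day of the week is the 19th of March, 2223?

Day-of-year of February 12, 2176: 43.
Day-of-year of March 19, 2223: 78.
2176 has 366 days, so 366 − 43 = 323 days remain in 2176.
Full years 2177–2222: 36 common + 10 leap = 36×365 + 10×366 = 16800 days.
Total: 323 + 16800 + 78 = 17201 days.
17201 mod 7 = 2, so 2 days after Monday is Wednesday.

Wednesday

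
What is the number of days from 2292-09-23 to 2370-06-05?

Day-of-year of September 23, 2292: 267.
Day-of-year of June 5, 2370: 156.
2292 has 366 days, so 366 − 267 = 99 days remain in 2292.
Full years 2293–2369: 59 common + 18 leap = 59×365 + 18×366 = 28123 days.
Total: 99 + 28123 + 156 = 28378 days.

28378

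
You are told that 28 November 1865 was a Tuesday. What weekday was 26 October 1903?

From November 28, 1865 to November 28, 1902: 37 years, of which 8 contain a Feb 29 — 29×365 + 8×366 = 13513 days.
(1900 is not a leap year (divisible by 100 but not 400).)
November 1902: 30 − 28 = 2 days remain.
Then 10 full months totalling 304 days.
October 1–26, 1903: 26 days.
Residual: 332 days.
Total: 13845 days.
13845 mod 7 = 6, so 6 days after Tuesday is Monday.

Monday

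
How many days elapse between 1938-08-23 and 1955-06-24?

From August 23, 1938 to August 23, 1954: 16 years, of which 4 contain a Feb 29 — 12×365 + 4×366 = 5844 days.
August 1954: 31 − 23 = 8 days remain.
Then 9 full months totalling 273 days.
June 1–24, 1955: 24 days.
Residual: 305 days.
Total: 6149 days.

6149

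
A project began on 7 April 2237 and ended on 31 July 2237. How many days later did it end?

April 2237: 30 − 7 = 23 days remain.
Then May (31), June (30): 31 + 30 = 61 days.
July 1–31, 2237: 31 days.
Total: 23 + 61 + 31 = 115 days.

115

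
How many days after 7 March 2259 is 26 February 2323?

23366

Day-of-year of March 7, 2259: 66.
Day-of-year of February 26, 2323: 57.
2259 has 365 days, so 365 − 66 = 299 days remain in 2259.
Full years 2260–2322: 48 common + 15 leap = 48×365 + 15×366 = 23010 days.
Total: 299 + 23010 + 57 = 23366 days.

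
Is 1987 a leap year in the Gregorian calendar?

No

1987 is not a leap year.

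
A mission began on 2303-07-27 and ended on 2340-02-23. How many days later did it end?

Day-of-year of July 27, 2303: 208.
Day-of-year of February 23, 2340: 54.
2303 has 365 days, so 365 − 208 = 157 days remain in 2303.
Full years 2304–2339: 27 common + 9 leap = 27×365 + 9×366 = 13149 days.
Total: 157 + 13149 + 54 = 13360 days.

13360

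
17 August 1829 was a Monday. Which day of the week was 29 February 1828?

Friday

Count forward from the earlier date (February 29, 1828) to the later (August 17, 1829):
February 1828: 29 − 29 = 0 days remain (1828 is a leap year, so February has 29 days).
Then 17 full months totalling 518 days.
August 1–17, 1829: 17 days.
Total: 0 + 518 + 17 = 535 days.
535 mod 7 = 3, so 3 days before Monday is Friday.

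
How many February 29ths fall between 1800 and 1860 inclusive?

Years divisible by 4: 1800, 1804, …, 1860 — 16 in all.
Of these, 1800 is divisible by 100 but not 400, so not leap.
Leap years: 16 − 1 = 15.

15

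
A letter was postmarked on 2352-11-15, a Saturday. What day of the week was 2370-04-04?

Saturday

From November 15, 2352 to November 15, 2369: 17 years, of which 4 contain a Feb 29 — 13×365 + 4×366 = 6209 days.
November 2369: 30 − 15 = 15 days remain.
Then December (31), January (31), February 2370 (28), March (31): 31 + 31 + 28 + 31 = 121 days.
April 1–4, 2370: 4 days.
Residual: 140 days.
Total: 6349 days.
6349 is a multiple of 7, so 2370-04-04 falls on the same weekday: Saturday.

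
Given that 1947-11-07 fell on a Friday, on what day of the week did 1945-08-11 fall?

Count forward from the earlier date (August 11, 1945) to the later (November 7, 1947):
August 1945: 31 − 11 = 20 days remain.
Then 26 full months totalling 791 days.
November 1–7, 1947: 7 days.
Total: 20 + 791 + 7 = 818 days.
818 mod 7 = 6, so 6 days before Friday is Saturday.

Saturday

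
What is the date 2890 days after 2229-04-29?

2237-03-28

Count 2890 days after April 29, 2229:
Day-of-year of April 29, 2229: 119.
Day-of-year of March 28, 2237: 87.
2229 has 365 days, so 365 − 119 = 246 days remain in 2229.
Full years 2230–2236: 5 common + 2 leap = 5×365 + 2×366 = 2557 days.
Total: 246 + 2557 + 87 = 2890 days.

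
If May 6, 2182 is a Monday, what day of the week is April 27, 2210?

From May 6, 2182 to May 6, 2209: 27 years, of which 6 contain a Feb 29 — 21×365 + 6×366 = 9861 days.
(2200 is not a leap year (divisible by 100 but not 400).)
May 2209: 31 − 6 = 25 days remain.
Then 10 full months totalling 304 days.
April 1–27, 2210: 27 days.
Residual: 356 days.
Total: 10217 days.
10217 mod 7 = 4, so 4 days after Monday is Friday.

Friday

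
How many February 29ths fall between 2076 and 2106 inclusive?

7

Years divisible by 4 in [2076, 2106]: 2076, 2080, 2084, 2088, 2092, 2096, 2100, 2104.
Of these, 2100 is divisible by 100 but not 400, so not leap.
Leap years: 8 − 1 = 7.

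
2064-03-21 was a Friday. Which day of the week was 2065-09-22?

Tuesday

March 2064: 31 − 21 = 10 days remain.
Then 17 full months totalling 518 days.
September 1–22, 2065: 22 days.
Total: 10 + 518 + 22 = 550 days.
550 mod 7 = 4, so 4 days after Friday is Tuesday.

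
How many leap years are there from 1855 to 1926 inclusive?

17

Years divisible by 4: 1856, 1860, …, 1924 — 18 in all.
Of these, 1900 is divisible by 100 but not 400, so not leap.
Leap years: 18 − 1 = 17.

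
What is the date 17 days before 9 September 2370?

23 August 2370

Count 17 days before September 9, 2370:
August 2370: 31 − 23 = 8 days remain.
September 1–9, 2370: 9 days.
Total: 8 + 9 = 17 days.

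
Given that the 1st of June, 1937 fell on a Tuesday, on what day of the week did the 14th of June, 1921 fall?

Count forward from the earlier date (June 14, 1921) to the later (June 1, 1937):
Day-of-year of June 14, 1921: 165.
Day-of-year of June 1, 1937: 152.
1921 has 365 days, so 365 − 165 = 200 days remain in 1921.
Full years 1922–1936: 11 common + 4 leap = 11×365 + 4×366 = 5479 days.
Total: 200 + 5479 + 152 = 5831 days.
5831 is a multiple of 7, so the 14th of June, 1921 falls on the same weekday: Tuesday.

Tuesday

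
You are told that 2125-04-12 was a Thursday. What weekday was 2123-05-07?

Friday

Count forward from the earlier date (May 7, 2123) to the later (April 12, 2125):
May 7, 2123 → May 7, 2124: 366 days (2124 is a leap year).
May 2124: 31 − 7 = 24 days remain.
Then 10 full months totalling 304 days.
April 1–12, 2125: 12 days.
Residual: 340 days.
Total: 706 days.
706 mod 7 = 6, so 6 days before Thursday is Friday.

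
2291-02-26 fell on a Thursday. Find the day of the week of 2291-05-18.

Monday

February 2291: 28 − 26 = 2 days remain (2291 is not a leap year, so February has 28 days).
Then March (31), April (30): 31 + 30 = 61 days.
May 1–18, 2291: 18 days.
Total: 2 + 61 + 18 = 81 days.
81 mod 7 = 4, so 4 days after Thursday is Monday.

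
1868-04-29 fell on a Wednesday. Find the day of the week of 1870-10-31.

Monday

April 1868: 30 − 29 = 1 day remains.
Then 29 full months totalling 883 days.
October 1–31, 1870: 31 days.
Total: 1 + 883 + 31 = 915 days.
915 mod 7 = 5, so 5 days after Wednesday is Monday.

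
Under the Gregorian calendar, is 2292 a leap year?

Yes

2292 is a leap year.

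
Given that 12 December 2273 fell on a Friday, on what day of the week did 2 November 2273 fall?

Count forward from the earlier date (November 2, 2273) to the later (December 12, 2273):
November 2273: 30 − 2 = 28 days remain.
December 1–12, 2273: 12 days.
Total: 28 + 12 = 40 days.
40 mod 7 = 5, so 5 days before Friday is Sunday.

Sunday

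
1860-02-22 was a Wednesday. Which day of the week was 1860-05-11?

February 1860: 29 − 22 = 7 days remain (1860 is a leap year, so February has 29 days).
Then March (31), April (30): 31 + 30 = 61 days.
May 1–11, 1860: 11 days.
Total: 7 + 61 + 11 = 79 days.
79 mod 7 = 2, so 2 days after Wednesday is Friday.

Friday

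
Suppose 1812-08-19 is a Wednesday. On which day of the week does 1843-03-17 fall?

From August 19, 1812 to August 19, 1842: 30 years, of which 7 contain a Feb 29 — 23×365 + 7×366 = 10957 days.
August 1842: 31 − 19 = 12 days remain.
Then September (30), October (31), November (30), December (31), January (31), February 1843 (28): 30 + 31 + 30 + 31 + 31 + 28 = 181 days.
March 1–17, 1843: 17 days.
Residual: 210 days.
Total: 11167 days.
11167 mod 7 = 2, so 2 days after Wednesday is Friday.

Friday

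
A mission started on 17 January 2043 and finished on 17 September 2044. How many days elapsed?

Day-of-year of January 17, 2043: 17.
Day-of-year of September 17, 2044: 261.
2043 has 365 days, so 365 − 17 = 348 days remain in 2043.
Total: 348 + 261 = 609 days.

609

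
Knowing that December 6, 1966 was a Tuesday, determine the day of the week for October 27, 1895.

Sunday

Count forward from the earlier date (October 27, 1895) to the later (December 6, 1966):
From October 27, 1895 to October 27, 1966: 71 years, of which 17 contain a Feb 29 — 54×365 + 17×366 = 25932 days.
(1900 is not a leap year (divisible by 100 but not 400).)
October 1966: 31 − 27 = 4 days remain.
Then November (30): 30 days.
December 1–6, 1966: 6 days.
Residual: 40 days.
Total: 25972 days.
25972 mod 7 = 2, so 2 days before Tuesday is Sunday.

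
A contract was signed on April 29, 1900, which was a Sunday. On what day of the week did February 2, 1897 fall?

Count forward from the earlier date (February 2, 1897) to the later (April 29, 1900):
February 2, 1897 → February 2, 1898: 365 days.
February 2, 1898 → February 2, 1899: 365 days.
February 2, 1899 → February 2, 1900: 365 days.
February 1900: 28 − 2 = 26 days remain (1900 is not a leap year (divisible by 100 but not 400), so February has 28 days).
Then March (31): 31 days.
April 1–29, 1900: 29 days.
Residual: 86 days.
Total: 1181 days.
1181 mod 7 = 5, so 5 days before Sunday is Tuesday.

Tuesday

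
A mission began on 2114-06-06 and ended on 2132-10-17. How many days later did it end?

6708

Day-of-year of June 6, 2114: 157.
Day-of-year of October 17, 2132: 291.
2114 has 365 days, so 365 − 157 = 208 days remain in 2114.
Full years 2115–2131: 13 common + 4 leap = 13×365 + 4×366 = 6209 days.
Total: 208 + 6209 + 291 = 6708 days.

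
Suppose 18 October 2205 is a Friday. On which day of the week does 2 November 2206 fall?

Sunday

October 18, 2205 → October 18, 2206: 365 days.
October 2206: 31 − 18 = 13 days remain.
November 1–2, 2206: 2 days.
Residual: 15 days.
Total: 380 days.
380 mod 7 = 2, so 2 days after Friday is Sunday.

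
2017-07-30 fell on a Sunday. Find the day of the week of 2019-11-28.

Thursday

Day-of-year of July 30, 2017: 211.
Day-of-year of November 28, 2019: 332.
2017 has 365 days, so 365 − 211 = 154 days remain in 2017.
Full years: 2018: 365. Sum = 365.
Total: 154 + 365 + 332 = 851 days.
851 mod 7 = 4, so 4 days after Sunday is Thursday.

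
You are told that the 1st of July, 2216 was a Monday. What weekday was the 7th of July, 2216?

Sunday

Within July 2216: 7 − 1 = 6 days.
6 mod 7 = 6, so 6 days after Monday is Sunday.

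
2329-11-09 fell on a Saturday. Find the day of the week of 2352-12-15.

Monday

From November 9, 2329 to November 9, 2352: 23 years, of which 6 contain a Feb 29 — 17×365 + 6×366 = 8401 days.
November 2352: 30 − 9 = 21 days remain.
December 1–15, 2352: 15 days.
Residual: 36 days.
Total: 8437 days.
8437 mod 7 = 2, so 2 days after Saturday is Monday.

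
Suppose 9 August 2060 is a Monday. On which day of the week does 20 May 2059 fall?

Tuesday

Count forward from the earlier date (May 20, 2059) to the later (August 9, 2060):
May 2059: 31 − 20 = 11 days remain.
Then 14 full months totalling 427 days.
August 1–9, 2060: 9 days.
Total: 11 + 427 + 9 = 447 days.
447 mod 7 = 6, so 6 days before Monday is Tuesday.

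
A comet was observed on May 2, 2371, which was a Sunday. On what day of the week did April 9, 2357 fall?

Count forward from the earlier date (April 9, 2357) to the later (May 2, 2371):
From April 9, 2357 to April 9, 2371: 14 years, of which 3 contain a Feb 29 — 11×365 + 3×366 = 5113 days.
April 2371: 30 − 9 = 21 days remain.
May 1–2, 2371: 2 days.
Residual: 23 days.
Total: 5136 days.
5136 mod 7 = 5, so 5 days before Sunday is Tuesday.

Tuesday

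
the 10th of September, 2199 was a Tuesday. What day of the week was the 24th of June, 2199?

Count forward from the earlier date (June 24, 2199) to the later (September 10, 2199):
June 2199: 30 − 24 = 6 days remain.
Then July (31), August (31): 31 + 31 = 62 days.
September 1–10, 2199: 10 days.
Total: 6 + 62 + 10 = 78 days.
78 mod 7 = 1, so 1 day before Tuesday is Monday.

Monday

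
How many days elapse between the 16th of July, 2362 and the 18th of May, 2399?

Day-of-year of July 16, 2362: 197.
Day-of-year of May 18, 2399: 138.
2362 has 365 days, so 365 − 197 = 168 days remain in 2362.
Full years 2363–2398: 27 common + 9 leap = 27×365 + 9×366 = 13149 days.
Total: 168 + 13149 + 138 = 13455 days.

13455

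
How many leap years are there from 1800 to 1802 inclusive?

0

Years divisible by 4 in [1800, 1802]: 1800.
Of these, 1800 is divisible by 100 but not 400, so not leap.
Leap years: 1 − 1 = 0.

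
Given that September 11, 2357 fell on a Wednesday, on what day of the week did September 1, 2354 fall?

Wednesday

Count forward from the earlier date (September 1, 2354) to the later (September 11, 2357):
September 1, 2354 → September 1, 2355: 365 days.
September 1, 2355 → September 1, 2356: 366 days (2356 is a leap year).
September 1, 2356 → September 1, 2357: 365 days.
Within September 2357: 11 − 1 = 10 days.
Total: 1106 days.
1106 is a multiple of 7, so September 1, 2354 falls on the same weekday: Wednesday.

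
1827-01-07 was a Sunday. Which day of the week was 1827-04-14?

January 1827: 31 − 7 = 24 days remain.
Then February 1827 (28), March (31): 28 + 31 = 59 days.
April 1–14, 1827: 14 days.
Total: 24 + 59 + 14 = 97 days.
97 mod 7 = 6, so 6 days after Sunday is Saturday.

Saturday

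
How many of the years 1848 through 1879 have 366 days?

8

Years divisible by 4 in [1848, 1879]: 1848, 1852, 1856, 1860, 1864, 1868, 1872, 1876.
No century exceptions apply. Count: 8.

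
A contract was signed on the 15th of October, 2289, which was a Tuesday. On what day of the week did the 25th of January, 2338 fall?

Day-of-year of October 15, 2289: 288.
Day-of-year of January 25, 2338: 25.
2289 has 365 days, so 365 − 288 = 77 days remain in 2289.
Full years 2290–2337: 37 common + 11 leap = 37×365 + 11×366 = 17531 days.
Total: 77 + 17531 + 25 = 17633 days.
17633 is a multiple of 7, so the 25th of January, 2338 falls on the same weekday: Tuesday.

Tuesday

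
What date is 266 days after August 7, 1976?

April 30, 1977

Count 266 days after August 7, 1976:
August 1976: 31 − 7 = 24 days remain.
Then September (30), October (31), November (30), December (31), January (31), February 1977 (28), March (31): 30 + 31 + 30 + 31 + 31 + 28 + 31 = 212 days.
April 1–30, 1977: 30 days.
Residual: 266 days.
Total: 266 days.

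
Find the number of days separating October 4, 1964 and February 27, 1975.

Day-of-year of October 4, 1964: 278.
Day-of-year of February 27, 1975: 58.
1964 has 366 days, so 366 − 278 = 88 days remain in 1964.
Full years 1965–1974: 8 common + 2 leap = 8×365 + 2×366 = 3652 days.
Total: 88 + 3652 + 58 = 3798 days.

3798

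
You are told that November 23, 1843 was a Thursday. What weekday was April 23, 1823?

Count forward from the earlier date (April 23, 1823) to the later (November 23, 1843):
Day-of-year of April 23, 1823: 113.
Day-of-year of November 23, 1843: 327.
1823 has 365 days, so 365 − 113 = 252 days remain in 1823.
Full years 1824–1842: 14 common + 5 leap = 14×365 + 5×366 = 6940 days.
Total: 252 + 6940 + 327 = 7519 days.
7519 mod 7 = 1, so 1 day before Thursday is Wednesday.

Wednesday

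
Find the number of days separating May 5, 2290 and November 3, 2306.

Day-of-year of May 5, 2290: 125.
Day-of-year of November 3, 2306: 307.
2290 has 365 days, so 365 − 125 = 240 days remain in 2290.
Full years 2291–2305: 12 common + 3 leap = 12×365 + 3×366 = 5478 days.
Total: 240 + 5478 + 307 = 6025 days.

6025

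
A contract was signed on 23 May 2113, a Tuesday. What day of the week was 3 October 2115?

Day-of-year of May 23, 2113: 143.
Day-of-year of October 3, 2115: 276.
2113 has 365 days, so 365 − 143 = 222 days remain in 2113.
Full years: 2114: 365. Sum = 365.
Total: 222 + 365 + 276 = 863 days.
863 mod 7 = 2, so 2 days after Tuesday is Thursday.

Thursday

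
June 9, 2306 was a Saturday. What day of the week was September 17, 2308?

Day-of-year of June 9, 2306: 160.
Day-of-year of September 17, 2308: 261.
2306 has 365 days, so 365 − 160 = 205 days remain in 2306.
Full years: 2307: 365. Sum = 365.
Total: 205 + 365 + 261 = 831 days.
831 mod 7 = 5, so 5 days after Saturday is Thursday.

Thursday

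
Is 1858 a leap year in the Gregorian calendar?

No

1858 is not a leap year.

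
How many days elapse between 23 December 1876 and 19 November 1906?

10922

From December 23, 1876 to December 23, 1905: 29 years, of which 6 contain a Feb 29 — 23×365 + 6×366 = 10591 days.
(1900 is not a leap year (divisible by 100 but not 400).)
December 1905: 31 − 23 = 8 days remain.
Then 10 full months totalling 304 days.
November 1–19, 1906: 19 days.
Residual: 331 days.
Total: 10922 days.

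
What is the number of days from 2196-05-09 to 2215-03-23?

Day-of-year of May 9, 2196: 130.
Day-of-year of March 23, 2215: 82.
2196 has 366 days, so 366 − 130 = 236 days remain in 2196.
Full years 2197–2214: 15 common + 3 leap = 15×365 + 3×366 = 6573 days.
Total: 236 + 6573 + 82 = 6891 days.

6891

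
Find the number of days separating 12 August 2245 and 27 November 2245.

August 2245: 31 − 12 = 19 days remain.
Then September (30), October (31): 30 + 31 = 61 days.
November 1–27, 2245: 27 days.
Total: 19 + 61 + 27 = 107 days.

107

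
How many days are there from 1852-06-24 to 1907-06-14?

Day-of-year of June 24, 1852: 176.
Day-of-year of June 14, 1907: 165.
1852 has 366 days, so 366 − 176 = 190 days remain in 1852.
Full years 1853–1906: 42 common + 12 leap = 42×365 + 12×366 = 19722 days.
Total: 190 + 19722 + 165 = 20077 days.

20077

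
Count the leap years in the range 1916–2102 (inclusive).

Years divisible by 4: 1916, 1920, …, 2100 — 47 in all.
Of these, 2100 is divisible by 100 but not 400, so not leap.
2000 is divisible by 400, so still leap.
Leap years: 47 − 1 = 46.

46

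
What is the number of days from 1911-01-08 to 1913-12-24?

1081

Day-of-year of January 8, 1911: 8.
Day-of-year of December 24, 1913: 358.
1911 has 365 days, so 365 − 8 = 357 days remain in 1911.
Full years: 1912: 366. Sum = 366.
Total: 357 + 366 + 358 = 1081 days.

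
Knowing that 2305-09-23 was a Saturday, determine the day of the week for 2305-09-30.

Within September 2305: 30 − 23 = 7 days.
7 is a multiple of 7, so 2305-09-30 falls on the same weekday: Saturday.

Saturday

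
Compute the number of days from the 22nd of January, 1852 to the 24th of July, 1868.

Day-of-year of January 22, 1852: 22.
Day-of-year of July 24, 1868: 206.
1852 has 366 days, so 366 − 22 = 344 days remain in 1852.
Full years 1853–1867: 12 common + 3 leap = 12×365 + 3×366 = 5478 days.
Total: 344 + 5478 + 206 = 6028 days.

6028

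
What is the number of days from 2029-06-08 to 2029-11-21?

166

June 2029: 30 − 8 = 22 days remain.
Then July (31), August (31), September (30), October (31): 31 + 31 + 30 + 31 = 123 days.
November 1–21, 2029: 21 days.
Total: 22 + 123 + 21 = 166 days.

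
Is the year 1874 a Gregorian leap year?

No

1874 is not a leap year.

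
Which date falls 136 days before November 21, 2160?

July 8, 2160

Count 136 days before November 21, 2160:
July 2160: 31 − 8 = 23 days remain.
Then August (31), September (30), October (31): 31 + 30 + 31 = 92 days.
November 1–21, 2160: 21 days.
Total: 23 + 92 + 21 = 136 days.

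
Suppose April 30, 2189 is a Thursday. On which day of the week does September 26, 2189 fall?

Saturday

April 2189: 30 − 30 = 0 days remain.
Then May (31), June (30), July (31), August (31): 31 + 30 + 31 + 31 = 123 days.
September 1–26, 2189: 26 days.
Total: 0 + 123 + 26 = 149 days.
149 mod 7 = 2, so 2 days after Thursday is Saturday.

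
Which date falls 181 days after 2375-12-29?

2376-06-27

Count 181 days after December 29, 2375:
Day-of-year of December 29, 2375: 363.
Day-of-year of June 27, 2376: 179.
2375 has 365 days, so 365 − 363 = 2 days remain in 2375.
Total: 2 + 179 = 181 days.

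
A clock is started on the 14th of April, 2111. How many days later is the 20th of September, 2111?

159

April 2111: 30 − 14 = 16 days remain.
Then May (31), June (30), July (31), August (31): 31 + 30 + 31 + 31 = 123 days.
September 1–20, 2111: 20 days.
Total: 16 + 123 + 20 = 159 days.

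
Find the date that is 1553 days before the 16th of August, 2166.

the 16th of May, 2162

Count 1553 days before August 16, 2166:
Day-of-year of May 16, 2162: 136.
Day-of-year of August 16, 2166: 228.
2162 has 365 days, so 365 − 136 = 229 days remain in 2162.
Full years: 2163: 365; 2164: 366; 2165: 365. Sum = 1096.
Total: 229 + 1096 + 228 = 1553 days.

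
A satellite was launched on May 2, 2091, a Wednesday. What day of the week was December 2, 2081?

Tuesday

Count forward from the earlier date (December 2, 2081) to the later (May 2, 2091):
From December 2, 2081 to December 2, 2090: 9 years, of which 2 contain a Feb 29 — 7×365 + 2×366 = 3287 days.
December 2090: 31 − 2 = 29 days remain.
Then January (31), February 2091 (28), March (31), April (30): 31 + 28 + 31 + 30 = 120 days.
May 1–2, 2091: 2 days.
Residual: 151 days.
Total: 3438 days.
3438 mod 7 = 1, so 1 day before Wednesday is Tuesday.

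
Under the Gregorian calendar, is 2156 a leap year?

2156 is a leap year.

Yes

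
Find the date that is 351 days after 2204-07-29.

2205-07-15

Count 351 days after July 29, 2204:
July 2204: 31 − 29 = 2 days remain.
Then 11 full months totalling 334 days.
July 1–15, 2205: 15 days.
Total: 2 + 334 + 15 = 351 days.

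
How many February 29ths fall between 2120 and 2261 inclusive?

35

Years divisible by 4: 2120, 2124, …, 2260 — 36 in all.
Of these, 2200 is divisible by 100 but not 400, so not leap.
Leap years: 36 − 1 = 35.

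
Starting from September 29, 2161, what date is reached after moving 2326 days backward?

May 18, 2155

Count 2326 days before September 29, 2161:
Day-of-year of May 18, 2155: 138.
Day-of-year of September 29, 2161: 272.
2155 has 365 days, so 365 − 138 = 227 days remain in 2155.
Full years: 2156: 366; 2157: 365; 2158: 365; 2159: 365; 2160: 366. Sum = 1827.
Total: 227 + 1827 + 272 = 2326 days.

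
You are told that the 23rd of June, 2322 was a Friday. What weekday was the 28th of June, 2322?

Within June 2322: 28 − 23 = 5 days.
5 mod 7 = 5, so 5 days after Friday is Wednesday.

Wednesday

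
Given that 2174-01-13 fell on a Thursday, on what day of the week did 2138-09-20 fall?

Count forward from the earlier date (September 20, 2138) to the later (January 13, 2174):
Day-of-year of September 20, 2138: 263.
Day-of-year of January 13, 2174: 13.
2138 has 365 days, so 365 − 263 = 102 days remain in 2138.
Full years 2139–2173: 26 common + 9 leap = 26×365 + 9×366 = 12784 days.
Total: 102 + 12784 + 13 = 12899 days.
12899 mod 7 = 5, so 5 days before Thursday is Saturday.

Saturday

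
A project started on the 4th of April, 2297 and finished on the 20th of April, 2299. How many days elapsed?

April 2297: 30 − 4 = 26 days remain.
Then 23 full months totalling 700 days.
April 1–20, 2299: 20 days.
Total: 26 + 700 + 20 = 746 days.

746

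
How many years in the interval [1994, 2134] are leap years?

34

Years divisible by 4: 1996, 2000, …, 2132 — 35 in all.
Of these, 2100 is divisible by 100 but not 400, so not leap.
2000 is divisible by 400, so still leap.
Leap years: 35 − 1 = 34.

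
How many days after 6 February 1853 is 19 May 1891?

13981

Day-of-year of February 6, 1853: 37.
Day-of-year of May 19, 1891: 139.
1853 has 365 days, so 365 − 37 = 328 days remain in 1853.
Full years 1854–1890: 28 common + 9 leap = 28×365 + 9×366 = 13514 days.
Total: 328 + 13514 + 139 = 13981 days.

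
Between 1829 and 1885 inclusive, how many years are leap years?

Years divisible by 4: 1832, 1836, …, 1884 — 14 in all.
No century exceptions apply. Count: 14.

14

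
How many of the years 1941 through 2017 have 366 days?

19

Years divisible by 4: 1944, 1948, …, 2016 — 19 in all.
2000 is divisible by 400, so still leap.
No century exceptions apply. Count: 19.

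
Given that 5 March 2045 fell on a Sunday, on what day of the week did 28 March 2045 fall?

Tuesday

Within March 2045: 28 − 5 = 23 days.
23 mod 7 = 2, so 2 days after Sunday is Tuesday.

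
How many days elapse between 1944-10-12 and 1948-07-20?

1377

October 12, 1944 → October 12, 1945: 365 days.
October 12, 1945 → October 12, 1946: 365 days.
October 12, 1946 → October 12, 1947: 365 days.
October 1947: 31 − 12 = 19 days remain.
Then November (30), December (31), January (31), February 1948 (29), March (31), April (30), May (31), June (30): 30 + 31 + 31 + 29 + 31 + 30 + 31 + 30 = 243 days.
July 1–20, 1948: 20 days.
Residual: 282 days.
Total: 1377 days.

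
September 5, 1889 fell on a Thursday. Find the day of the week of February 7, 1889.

Thursday

Count forward from the earlier date (February 7, 1889) to the later (September 5, 1889):
February 1889: 28 − 7 = 21 days remain (1889 is not a leap year, so February has 28 days).
Then March (31), April (30), May (31), June (30), July (31), August (31): 31 + 30 + 31 + 30 + 31 + 31 = 184 days.
September 1–5, 1889: 5 days.
Total: 21 + 184 + 5 = 210 days.
210 is a multiple of 7, so February 7, 1889 falls on the same weekday: Thursday.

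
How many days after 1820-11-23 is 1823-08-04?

Day-of-year of November 23, 1820: 328.
Day-of-year of August 4, 1823: 216.
1820 has 366 days, so 366 − 328 = 38 days remain in 1820.
Full years: 1821: 365; 1822: 365. Sum = 730.
Total: 38 + 730 + 216 = 984 days.

984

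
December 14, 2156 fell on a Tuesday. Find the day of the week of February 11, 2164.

From December 14, 2156 to December 14, 2163: 7 years, of which 1 contains a Feb 29 — 6×365 + 1×366 = 2556 days.
December 2163: 31 − 14 = 17 days remain.
Then January (31): 31 days.
February 1–11, 2164: 11 days (2164 is a leap year).
Residual: 59 days.
Total: 2615 days.
2615 mod 7 = 4, so 4 days after Tuesday is Saturday.

Saturday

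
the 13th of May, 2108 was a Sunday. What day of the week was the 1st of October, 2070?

Wednesday

Count forward from the earlier date (October 1, 2070) to the later (May 13, 2108):
Day-of-year of October 1, 2070: 274.
Day-of-year of May 13, 2108: 134.
2070 has 365 days, so 365 − 274 = 91 days remain in 2070.
Full years 2071–2107: 29 common + 8 leap = 29×365 + 8×366 = 13513 days.
Total: 91 + 13513 + 134 = 13738 days.
13738 mod 7 = 4, so 4 days before Sunday is Wednesday.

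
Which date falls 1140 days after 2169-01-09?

2172-02-23

Count 1140 days after January 9, 2169:
January 9, 2169 → January 9, 2170: 365 days.
January 9, 2170 → January 9, 2171: 365 days.
January 9, 2171 → January 9, 2172: 365 days.
January 2172: 31 − 9 = 22 days remain.
February 1–23, 2172: 23 days (2172 is a leap year).
Residual: 45 days.
Total: 1140 days.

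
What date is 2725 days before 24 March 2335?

7 October 2327

Count 2725 days before March 24, 2335:
Day-of-year of October 7, 2327: 280.
Day-of-year of March 24, 2335: 83.
2327 has 365 days, so 365 − 280 = 85 days remain in 2327.
Full years 2328–2334: 5 common + 2 leap = 5×365 + 2×366 = 2557 days.
Total: 85 + 2557 + 83 = 2725 days.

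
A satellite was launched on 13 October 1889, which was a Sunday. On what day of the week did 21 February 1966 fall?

Monday

From October 13, 1889 to October 13, 1965: 76 years, of which 18 contain a Feb 29 — 58×365 + 18×366 = 27758 days.
(1900 is not a leap year (divisible by 100 but not 400).)
October 1965: 31 − 13 = 18 days remain.
Then November (30), December (31), January (31): 30 + 31 + 31 = 92 days.
February 1–21, 1966: 21 days (1966 is not a leap year).
Residual: 131 days.
Total: 27889 days.
27889 mod 7 = 1, so 1 day after Sunday is Monday.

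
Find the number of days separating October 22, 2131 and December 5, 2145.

5158

From October 22, 2131 to October 22, 2145: 14 years, of which 4 contain a Feb 29 — 10×365 + 4×366 = 5114 days.
October 2145: 31 − 22 = 9 days remain.
Then November (30): 30 days.
December 1–5, 2145: 5 days.
Residual: 44 days.
Total: 5158 days.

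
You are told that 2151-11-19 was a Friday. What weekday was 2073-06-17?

Count forward from the earlier date (June 17, 2073) to the later (November 19, 2151):
From June 17, 2073 to June 17, 2151: 78 years, of which 18 contain a Feb 29 — 60×365 + 18×366 = 28488 days.
(2100 is not a leap year (divisible by 100 but not 400).)
June 2151: 30 − 17 = 13 days remain.
Then July (31), August (31), September (30), October (31): 31 + 31 + 30 + 31 = 123 days.
November 1–19, 2151: 19 days.
Residual: 155 days.
Total: 28643 days.
28643 mod 7 = 6, so 6 days before Friday is Saturday.

Saturday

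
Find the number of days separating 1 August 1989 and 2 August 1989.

Within August 1989: 2 − 1 = 1 day.

1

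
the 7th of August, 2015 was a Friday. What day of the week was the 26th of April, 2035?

From August 7, 2015 to August 7, 2034: 19 years, of which 5 contain a Feb 29 — 14×365 + 5×366 = 6940 days.
August 2034: 31 − 7 = 24 days remain.
Then September (30), October (31), November (30), December (31), January (31), February 2035 (28), March (31): 30 + 31 + 30 + 31 + 31 + 28 + 31 = 212 days.
April 1–26, 2035: 26 days.
Residual: 262 days.
Total: 7202 days.
7202 mod 7 = 6, so 6 days after Friday is Thursday.

Thursday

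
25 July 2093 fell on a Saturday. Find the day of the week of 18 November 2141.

Saturday

Day-of-year of July 25, 2093: 206.
Day-of-year of November 18, 2141: 322.
2093 has 365 days, so 365 − 206 = 159 days remain in 2093.
Full years 2094–2140: 36 common + 11 leap = 36×365 + 11×366 = 17166 days.
Total: 159 + 17166 + 322 = 17647 days.
17647 is a multiple of 7, so 18 November 2141 falls on the same weekday: Saturday.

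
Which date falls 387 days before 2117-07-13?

2116-06-21

Count 387 days before July 13, 2117:
June 2116: 30 − 21 = 9 days remain.
Then 12 full months totalling 365 days.
July 1–13, 2117: 13 days.
Total: 9 + 365 + 13 = 387 days.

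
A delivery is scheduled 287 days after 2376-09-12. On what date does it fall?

2377-06-26

Count 287 days after September 12, 2376:
September 2376: 30 − 12 = 18 days remain.
Then October (31), November (30), December (31), January (31), February 2377 (28), March (31), April (30), May (31): 31 + 30 + 31 + 31 + 28 + 31 + 30 + 31 = 243 days.
June 1–26, 2377: 26 days.
Total: 18 + 243 + 26 = 287 days.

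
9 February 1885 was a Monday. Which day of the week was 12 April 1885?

Sunday

February 1885: 28 − 9 = 19 days remain (1885 is not a leap year, so February has 28 days).
Then March (31): 31 days.
April 1–12, 1885: 12 days.
Total: 19 + 31 + 12 = 62 days.
62 mod 7 = 6, so 6 days after Monday is Sunday.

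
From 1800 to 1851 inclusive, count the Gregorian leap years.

Years divisible by 4: 1800, 1804, …, 1848 — 13 in all.
Of these, 1800 is divisible by 100 but not 400, so not leap.
Leap years: 13 − 1 = 12.

12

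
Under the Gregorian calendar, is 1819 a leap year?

1819 is not a leap year.

No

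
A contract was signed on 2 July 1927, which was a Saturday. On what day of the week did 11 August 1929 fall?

Sunday

Day-of-year of July 2, 1927: 183.
Day-of-year of August 11, 1929: 223.
1927 has 365 days, so 365 − 183 = 182 days remain in 1927.
Full years: 1928: 366. Sum = 366.
Total: 182 + 366 + 223 = 771 days.
771 mod 7 = 1, so 1 day after Saturday is Sunday.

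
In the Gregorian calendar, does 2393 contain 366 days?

2393 is not a leap year.

No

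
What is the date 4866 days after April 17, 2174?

August 13, 2187

Count 4866 days after April 17, 2174:
Day-of-year of April 17, 2174: 107.
Day-of-year of August 13, 2187: 225.
2174 has 365 days, so 365 − 107 = 258 days remain in 2174.
Full years 2175–2186: 9 common + 3 leap = 9×365 + 3×366 = 4383 days.
Total: 258 + 4383 + 225 = 4866 days.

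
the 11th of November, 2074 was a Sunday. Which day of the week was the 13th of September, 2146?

Day-of-year of November 11, 2074: 315.
Day-of-year of September 13, 2146: 256.
2074 has 365 days, so 365 − 315 = 50 days remain in 2074.
Full years 2075–2145: 54 common + 17 leap = 54×365 + 17×366 = 25932 days.
Total: 50 + 25932 + 256 = 26238 days.
26238 mod 7 = 2, so 2 days after Sunday is Tuesday.

Tuesday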